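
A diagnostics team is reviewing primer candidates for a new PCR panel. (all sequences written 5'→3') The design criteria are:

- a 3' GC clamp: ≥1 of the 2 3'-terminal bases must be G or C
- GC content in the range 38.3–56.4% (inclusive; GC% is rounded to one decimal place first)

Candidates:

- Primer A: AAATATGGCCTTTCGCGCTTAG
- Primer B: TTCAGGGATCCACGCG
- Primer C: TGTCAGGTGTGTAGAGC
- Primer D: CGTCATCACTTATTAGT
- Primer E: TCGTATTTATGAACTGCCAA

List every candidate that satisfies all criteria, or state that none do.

Primer A (22 nt, A=5 T=7 G=5 C=5): 3' end AG has 1 G/C ✓; GC 10/22 = 45.5% ✓ — passes.
Primer B (16 nt, A=3 T=3 G=5 C=5): 3' end CG has 2 G/C ✓; GC 10/16 = 62.5%, outside 38.3–56.4% ✗ — fails.
Primer C (17 nt, A=3 T=5 G=7 C=2): 3' end GC has 2 G/C ✓; GC 9/17 = 52.9% ✓ — passes.
Primer D (17 nt, A=4 T=7 G=2 C=4): 3' end GT has 1 G/C ✓; GC 6/17 = 35.3%, outside 38.3–56.4% ✗ — fails.
Primer E (20 nt, A=6 T=7 G=3 C=4): 3' end AA has 0 G/C, need ≥1 ✗; GC 7/20 = 35.0%, outside 38.3–56.4% ✗ — fails.

Primer A and Primer C.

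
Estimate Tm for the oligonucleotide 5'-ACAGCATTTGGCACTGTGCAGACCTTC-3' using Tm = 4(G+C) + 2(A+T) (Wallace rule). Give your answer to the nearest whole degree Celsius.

Base counts: A=6, T=7, G=6, C=8 (length 27).
Tm = 2·(6+7) + 4·(6+8) = 2·13 + 4·14 = 26 + 56 = 82°C.

82°C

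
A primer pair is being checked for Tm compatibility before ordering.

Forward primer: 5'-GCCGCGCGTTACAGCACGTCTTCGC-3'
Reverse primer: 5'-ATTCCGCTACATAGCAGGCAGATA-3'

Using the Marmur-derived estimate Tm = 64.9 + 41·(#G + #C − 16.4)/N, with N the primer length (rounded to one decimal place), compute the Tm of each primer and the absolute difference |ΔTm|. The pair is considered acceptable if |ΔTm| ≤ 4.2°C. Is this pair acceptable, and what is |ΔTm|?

Forward: G+C = 17, N = 25 → Tm = 64.9 + 41·(17 − 16.4)/25 = 65.9°C.
Reverse: G+C = 11, N = 24 → Tm = 64.9 + 41·(11 − 16.4)/24 = 55.7°C.
|ΔTm| = |65.9 − 55.7| = 10.2°C, > 4.2°C.

|ΔTm| = 10.2°C; the pair is not acceptable.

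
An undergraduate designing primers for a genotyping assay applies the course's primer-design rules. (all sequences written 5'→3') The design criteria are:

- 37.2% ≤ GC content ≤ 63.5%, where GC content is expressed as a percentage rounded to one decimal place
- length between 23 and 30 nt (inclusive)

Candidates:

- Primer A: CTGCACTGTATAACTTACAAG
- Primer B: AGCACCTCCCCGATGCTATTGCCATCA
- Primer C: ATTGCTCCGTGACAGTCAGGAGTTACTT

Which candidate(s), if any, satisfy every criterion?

Primer B and Primer C.

Primer A (21 nt, A=7 T=6 G=3 C=5): GC 8/21 = 38.1% ✓; length 21, outside 23–30 ✗ — fails.
Primer B (27 nt, A=6 T=6 G=4 C=11): GC 15/27 = 55.6% ✓; length 27 ✓ — passes.
Primer C (28 nt, A=6 T=9 G=7 C=6): GC 13/28 = 46.4% ✓; length 28 ✓ — passes.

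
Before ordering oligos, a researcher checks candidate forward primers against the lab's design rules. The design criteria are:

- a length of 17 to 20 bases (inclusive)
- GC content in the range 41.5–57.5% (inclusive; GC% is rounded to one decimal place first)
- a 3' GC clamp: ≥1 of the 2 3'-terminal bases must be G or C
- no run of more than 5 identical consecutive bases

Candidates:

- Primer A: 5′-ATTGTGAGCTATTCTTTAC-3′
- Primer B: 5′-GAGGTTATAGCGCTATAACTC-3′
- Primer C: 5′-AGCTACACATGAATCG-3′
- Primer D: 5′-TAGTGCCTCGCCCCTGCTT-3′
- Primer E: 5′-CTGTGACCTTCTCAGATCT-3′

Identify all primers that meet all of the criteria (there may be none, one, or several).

Primer A (19 nt, A=4 T=9 G=3 C=3): length 19 ✓; GC 6/19 = 31.6%, outside 41.5–57.5% ✗; 3' end AC has 1 G/C ✓; longest run = 3 ✓ — fails.
Primer B (21 nt, A=6 T=6 G=5 C=4): length 21, outside 17–20 ✗; GC 9/21 = 42.9% ✓; 3' end TC has 1 G/C ✓; longest run = 2 ✓ — fails.
Primer C (16 nt, A=6 T=3 G=3 C=4): length 16, outside 17–20 ✗; GC 7/16 = 43.8% ✓; 3' end CG has 2 G/C ✓; longest run = 2 ✓ — fails.
Primer D (19 nt, A=1 T=6 G=4 C=8): length 19 ✓; GC 12/19 = 63.2%, outside 41.5–57.5% ✗; 3' end TT has 0 G/C, need ≥1 ✗; longest run = 4 ✓ — fails.
Primer E (19 nt, A=3 T=7 G=3 C=6): length 19 ✓; GC 9/19 = 47.4% ✓; 3' end CT has 1 G/C ✓; longest run = 2 ✓ — passes.

Primer E only.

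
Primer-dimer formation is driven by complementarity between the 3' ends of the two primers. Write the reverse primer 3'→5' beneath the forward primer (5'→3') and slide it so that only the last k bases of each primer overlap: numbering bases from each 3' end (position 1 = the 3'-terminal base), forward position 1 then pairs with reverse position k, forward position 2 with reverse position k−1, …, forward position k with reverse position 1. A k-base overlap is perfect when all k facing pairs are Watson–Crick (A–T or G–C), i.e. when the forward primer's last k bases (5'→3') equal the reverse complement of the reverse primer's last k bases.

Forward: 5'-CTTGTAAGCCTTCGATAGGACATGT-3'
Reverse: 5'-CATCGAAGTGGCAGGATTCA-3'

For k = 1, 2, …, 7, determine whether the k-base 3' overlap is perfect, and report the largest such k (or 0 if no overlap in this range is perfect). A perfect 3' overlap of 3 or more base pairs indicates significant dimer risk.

Last 7 bases (5'→3') — forward …GACATGT, reverse …GGATTCA.
Reverse complement of the reverse primer's last 7 bases: TGAATCC; its first k bases are the reverse complement of the reverse primer's last k bases, so a perfect k-base overlap needs the forward primer's last k bases to equal them.
Comparing (forward last k vs required): k=1: T vs T ✓; k=2: GT vs TG ✗; k=3: TGT vs TGA ✗; k=4: ATGT vs TGAA ✗; k=5: CATGT vs TGAAT ✗; k=6: ACATGT vs TGAATC ✗; k=7: GACATGT vs TGAATCC ✗.
Only k = 1 is perfect, so the longest perfect 3' overlap is 1.

Longest perfect overlap: 1 complementary base pair; below the dimer-risk threshold (threshold 3).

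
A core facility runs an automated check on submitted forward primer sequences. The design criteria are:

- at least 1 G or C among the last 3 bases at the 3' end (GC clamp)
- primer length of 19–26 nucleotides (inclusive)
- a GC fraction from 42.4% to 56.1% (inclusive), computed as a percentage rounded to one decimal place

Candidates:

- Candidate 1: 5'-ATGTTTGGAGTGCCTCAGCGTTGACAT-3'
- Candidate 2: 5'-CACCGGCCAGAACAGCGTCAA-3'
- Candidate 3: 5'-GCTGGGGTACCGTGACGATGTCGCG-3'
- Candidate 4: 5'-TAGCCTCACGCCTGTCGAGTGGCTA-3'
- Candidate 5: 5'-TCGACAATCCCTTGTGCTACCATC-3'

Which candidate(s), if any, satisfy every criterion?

Candidate 1 (27 nt, A=5 T=9 G=8 C=5): 3' end CAT has 1 G/C ✓; length 27, outside 19–26 ✗; GC 13/27 = 48.1% ✓ — fails.
Candidate 2 (21 nt, A=7 T=1 G=5 C=8): 3' end CAA has 1 G/C ✓; length 21 ✓; GC 13/21 = 61.9%, outside 42.4–56.1% ✗ — fails.
Candidate 3 (25 nt, A=3 T=5 G=11 C=6): 3' end GCG has 3 G/C ✓; length 25 ✓; GC 17/25 = 68.0%, outside 42.4–56.1% ✗ — fails.
Candidate 4 (25 nt, A=4 T=6 G=7 C=8): 3' end CTA has 1 G/C ✓; length 25 ✓; GC 15/25 = 60.0%, outside 42.4–56.1% ✗ — fails.
Candidate 5 (24 nt, A=5 T=7 G=3 C=9): 3' end ATC has 1 G/C ✓; length 24 ✓; GC 12/24 = 50.0% ✓ — passes.

Candidate 5 only.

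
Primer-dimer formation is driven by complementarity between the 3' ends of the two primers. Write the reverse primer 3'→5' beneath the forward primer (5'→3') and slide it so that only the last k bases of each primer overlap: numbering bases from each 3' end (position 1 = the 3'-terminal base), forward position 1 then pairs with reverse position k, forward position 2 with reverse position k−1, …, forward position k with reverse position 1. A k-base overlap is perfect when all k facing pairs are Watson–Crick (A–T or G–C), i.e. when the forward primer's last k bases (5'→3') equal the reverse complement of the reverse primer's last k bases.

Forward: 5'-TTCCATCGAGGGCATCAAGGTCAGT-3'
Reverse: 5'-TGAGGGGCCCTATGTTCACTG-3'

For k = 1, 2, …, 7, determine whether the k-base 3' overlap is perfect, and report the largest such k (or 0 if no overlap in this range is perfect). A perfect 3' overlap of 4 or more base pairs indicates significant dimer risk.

Longest perfect overlap: 4 complementary base pairs; significant dimer risk (threshold 4).

Last 7 bases (5'→3') — forward …GGTCAGT, reverse …TTCACTG.
Reverse complement of the reverse primer's last 7 bases: CAGTGAA; its first k bases are the reverse complement of the reverse primer's last k bases, so a perfect k-base overlap needs the forward primer's last k bases to equal them.
Comparing (forward last k vs required): k=1: T vs C ✗; k=2: GT vs CA ✗; k=3: AGT vs CAG ✗; k=4: CAGT vs CAGT ✓; k=5: TCAGT vs CAGTG ✗; k=6: GTCAGT vs CAGTGA ✗; k=7: GGTCAGT vs CAGTGAA ✗.
Only k = 4 is perfect, so the longest perfect 3' overlap is 4.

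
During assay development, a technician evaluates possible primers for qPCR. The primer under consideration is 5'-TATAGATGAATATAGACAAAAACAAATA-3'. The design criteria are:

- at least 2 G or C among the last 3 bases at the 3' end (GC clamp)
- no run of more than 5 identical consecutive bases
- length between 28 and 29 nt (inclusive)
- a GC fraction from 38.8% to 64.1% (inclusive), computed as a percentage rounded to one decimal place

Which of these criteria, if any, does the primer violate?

Fails: GC clamp, GC content.

Base counts: A=17, T=6, G=3, C=2 (length 28).
GC clamp: 3' end ATA has 0 G/C, need ≥2 ✗
homopolymer run: longest run = 5 ✓
length: length 28 ✓
GC content: GC 5/28 = 17.9%, outside 38.8–64.1% ✗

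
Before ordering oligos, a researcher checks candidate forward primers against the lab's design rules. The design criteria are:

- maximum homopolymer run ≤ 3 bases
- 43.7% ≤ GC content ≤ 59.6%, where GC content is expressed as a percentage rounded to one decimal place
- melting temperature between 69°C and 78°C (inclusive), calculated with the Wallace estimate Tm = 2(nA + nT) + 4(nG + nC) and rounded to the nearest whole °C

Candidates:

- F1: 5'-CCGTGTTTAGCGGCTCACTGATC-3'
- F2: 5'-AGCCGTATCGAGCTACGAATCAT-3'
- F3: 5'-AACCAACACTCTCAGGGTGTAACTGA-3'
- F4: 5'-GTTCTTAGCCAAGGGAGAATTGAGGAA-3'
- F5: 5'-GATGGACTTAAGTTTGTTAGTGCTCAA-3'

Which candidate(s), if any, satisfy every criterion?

F1 (23 nt, A=3 T=7 G=6 C=7): longest run = 3 ✓; GC 13/23 = 56.5% ✓; Tm = 2·10 + 4·13 = 72°C ✓ — passes.
F2 (23 nt, A=7 T=5 G=5 C=6): longest run = 2 ✓; GC 11/23 = 47.8% ✓; Tm = 2·12 + 4·11 = 68°C, outside 69–78°C ✗ — fails.
F3 (26 nt, A=9 T=5 G=5 C=7): longest run = 3 ✓; GC 12/26 = 46.2% ✓; Tm = 2·14 + 4·12 = 76°C ✓ — passes.
F4 (27 nt, A=9 T=6 G=9 C=3): longest run = 3 ✓; GC 12/27 = 44.4% ✓; Tm = 2·15 + 4·12 = 78°C ✓ — passes.
F5 (27 nt, A=7 T=10 G=7 C=3): longest run = 3 ✓; GC 10/27 = 37.0%, outside 43.7–59.6% ✗; Tm = 2·17 + 4·10 = 74°C ✓ — fails.

F1, F3 and F4.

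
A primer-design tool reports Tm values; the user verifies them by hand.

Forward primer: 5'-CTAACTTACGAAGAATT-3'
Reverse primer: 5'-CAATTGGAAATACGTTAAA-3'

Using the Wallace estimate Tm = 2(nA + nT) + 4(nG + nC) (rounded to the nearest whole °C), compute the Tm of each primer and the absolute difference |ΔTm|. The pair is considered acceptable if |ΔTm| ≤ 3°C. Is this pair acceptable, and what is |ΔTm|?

|ΔTm| = 4°C; the pair is not acceptable.

Forward: A=7 T=5 G=2 C=3 → Tm = 2·12 + 4·5 = 44°C.
Reverse: A=9 T=5 G=3 C=2 → Tm = 2·14 + 4·5 = 48°C.
|ΔTm| = |44 − 48| = 4°C, > 3°C.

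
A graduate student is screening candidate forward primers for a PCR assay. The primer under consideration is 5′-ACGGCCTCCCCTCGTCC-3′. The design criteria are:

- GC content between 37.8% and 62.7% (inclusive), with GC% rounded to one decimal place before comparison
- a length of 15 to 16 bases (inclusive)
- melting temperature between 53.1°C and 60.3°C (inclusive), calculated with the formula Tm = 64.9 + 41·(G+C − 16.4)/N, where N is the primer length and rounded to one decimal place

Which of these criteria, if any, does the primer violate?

Fails: GC content, length.

Base counts: A=1, T=3, G=3, C=10 (length 17).
GC content: GC 13/17 = 76.5%, outside 37.8–62.7% ✗
length: length 17, outside 15–16 ✗
Tm: Tm = 64.9 + 41·(13 − 16.4)/17 = 56.7°C ✓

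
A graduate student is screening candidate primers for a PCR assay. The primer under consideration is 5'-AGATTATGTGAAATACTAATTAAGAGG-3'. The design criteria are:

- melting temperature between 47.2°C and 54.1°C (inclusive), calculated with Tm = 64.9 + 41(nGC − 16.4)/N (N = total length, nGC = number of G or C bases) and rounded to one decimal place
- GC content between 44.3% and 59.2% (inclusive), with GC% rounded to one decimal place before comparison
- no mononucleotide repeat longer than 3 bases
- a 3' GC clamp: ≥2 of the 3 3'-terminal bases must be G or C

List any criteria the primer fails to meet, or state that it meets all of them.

Fails: GC content.

Base counts: A=12, T=8, G=6, C=1 (length 27).
Tm: Tm = 64.9 + 41·(7 − 16.4)/27 = 50.6°C ✓
GC content: GC 7/27 = 25.9%, outside 44.3–59.2% ✗
homopolymer run: longest run = 3 ✓
GC clamp: 3' end AGG has 2 G/C ✓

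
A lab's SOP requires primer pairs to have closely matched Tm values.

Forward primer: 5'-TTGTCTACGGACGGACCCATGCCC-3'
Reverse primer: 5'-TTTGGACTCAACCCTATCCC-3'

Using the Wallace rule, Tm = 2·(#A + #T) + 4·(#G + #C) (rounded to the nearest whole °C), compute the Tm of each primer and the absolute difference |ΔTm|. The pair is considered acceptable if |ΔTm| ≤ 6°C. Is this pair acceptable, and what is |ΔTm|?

Forward: A=4 T=5 G=6 C=9 → Tm = 2·9 + 4·15 = 78°C.
Reverse: A=4 T=6 G=2 C=8 → Tm = 2·10 + 4·10 = 60°C.
|ΔTm| = |78 − 60| = 18°C, > 6°C.

|ΔTm| = 18°C; the pair is not acceptable.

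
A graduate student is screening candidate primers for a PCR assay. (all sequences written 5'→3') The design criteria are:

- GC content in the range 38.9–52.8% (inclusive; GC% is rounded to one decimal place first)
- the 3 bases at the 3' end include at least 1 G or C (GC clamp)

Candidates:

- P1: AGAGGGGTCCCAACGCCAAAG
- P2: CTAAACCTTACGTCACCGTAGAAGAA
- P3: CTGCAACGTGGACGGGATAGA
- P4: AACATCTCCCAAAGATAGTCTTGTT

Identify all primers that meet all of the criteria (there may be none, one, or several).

P1 (21 nt, A=7 T=1 G=7 C=6): GC 13/21 = 61.9%, outside 38.9–52.8% ✗; 3' end AAG has 1 G/C ✓ — fails.
P2 (26 nt, A=10 T=5 G=4 C=7): GC 11/26 = 42.3% ✓; 3' end GAA has 1 G/C ✓ — passes.
P3 (21 nt, A=6 T=3 G=8 C=4): GC 12/21 = 57.1%, outside 38.9–52.8% ✗; 3' end AGA has 1 G/C ✓ — fails.
P4 (25 nt, A=8 T=8 G=3 C=6): GC 9/25 = 36.0%, outside 38.9–52.8% ✗; 3' end GTT has 1 G/C ✓ — fails.

P2 only.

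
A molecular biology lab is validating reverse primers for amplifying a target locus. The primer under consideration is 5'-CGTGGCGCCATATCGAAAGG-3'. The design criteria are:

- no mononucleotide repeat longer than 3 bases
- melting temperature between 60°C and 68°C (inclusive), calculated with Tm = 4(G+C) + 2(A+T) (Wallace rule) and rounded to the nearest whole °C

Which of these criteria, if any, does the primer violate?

Base counts: A=5, T=3, G=7, C=5 (length 20).
homopolymer run: longest run = 3 ✓
Tm: Tm = 2·8 + 4·12 = 64°C ✓

Meets all criteria.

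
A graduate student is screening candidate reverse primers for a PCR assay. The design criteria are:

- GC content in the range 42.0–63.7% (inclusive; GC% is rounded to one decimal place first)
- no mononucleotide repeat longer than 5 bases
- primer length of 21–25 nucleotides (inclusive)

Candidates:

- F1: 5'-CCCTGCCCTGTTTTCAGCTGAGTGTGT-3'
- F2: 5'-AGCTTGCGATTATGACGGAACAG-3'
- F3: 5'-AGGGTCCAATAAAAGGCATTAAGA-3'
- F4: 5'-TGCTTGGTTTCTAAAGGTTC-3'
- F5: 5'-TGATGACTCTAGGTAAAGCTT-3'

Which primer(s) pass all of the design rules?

F1 (27 nt, A=2 T=10 G=7 C=8): GC 15/27 = 55.6% ✓; longest run = 4 ✓; length 27, outside 21–25 ✗ — fails.
F2 (23 nt, A=7 T=5 G=7 C=4): GC 11/23 = 47.8% ✓; longest run = 2 ✓; length 23 ✓ — passes.
F3 (24 nt, A=11 T=4 G=6 C=3): GC 9/24 = 37.5%, outside 42.0–63.7% ✗; longest run = 4 ✓; length 24 ✓ — fails.
F4 (20 nt, A=3 T=9 G=5 C=3): GC 8/20 = 40.0%, outside 42.0–63.7% ✗; longest run = 3 ✓; length 20, outside 21–25 ✗ — fails.
F5 (21 nt, A=6 T=7 G=5 C=3): GC 8/21 = 38.1%, outside 42.0–63.7% ✗; longest run = 3 ✓; length 21 ✓ — fails.

F2 only.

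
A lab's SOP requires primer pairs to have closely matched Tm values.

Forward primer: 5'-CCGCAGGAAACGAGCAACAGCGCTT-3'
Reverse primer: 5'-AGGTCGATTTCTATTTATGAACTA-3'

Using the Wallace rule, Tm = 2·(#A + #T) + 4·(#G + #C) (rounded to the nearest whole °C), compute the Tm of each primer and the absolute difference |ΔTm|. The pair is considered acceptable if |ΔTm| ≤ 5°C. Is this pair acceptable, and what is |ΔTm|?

|ΔTm| = 18°C; the pair is not acceptable.

Forward: A=8 T=2 G=7 C=8 → Tm = 2·10 + 4·15 = 80°C.
Reverse: A=7 T=10 G=4 C=3 → Tm = 2·17 + 4·7 = 62°C.
|ΔTm| = |80 − 62| = 18°C, > 5°C.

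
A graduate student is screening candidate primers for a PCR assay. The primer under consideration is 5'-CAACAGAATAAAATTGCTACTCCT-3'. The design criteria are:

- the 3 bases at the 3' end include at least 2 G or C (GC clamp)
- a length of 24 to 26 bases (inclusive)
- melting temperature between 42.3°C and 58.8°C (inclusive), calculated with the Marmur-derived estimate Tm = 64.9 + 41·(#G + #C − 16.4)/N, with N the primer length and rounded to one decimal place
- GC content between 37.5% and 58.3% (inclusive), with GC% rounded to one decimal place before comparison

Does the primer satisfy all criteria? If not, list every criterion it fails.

Fails: GC content.

Base counts: A=10, T=6, G=2, C=6 (length 24).
GC clamp: 3' end CCT has 2 G/C ✓
length: length 24 ✓
Tm: Tm = 64.9 + 41·(8 − 16.4)/24 = 50.6°C ✓
GC content: GC 8/24 = 33.3%, outside 37.5–58.3% ✗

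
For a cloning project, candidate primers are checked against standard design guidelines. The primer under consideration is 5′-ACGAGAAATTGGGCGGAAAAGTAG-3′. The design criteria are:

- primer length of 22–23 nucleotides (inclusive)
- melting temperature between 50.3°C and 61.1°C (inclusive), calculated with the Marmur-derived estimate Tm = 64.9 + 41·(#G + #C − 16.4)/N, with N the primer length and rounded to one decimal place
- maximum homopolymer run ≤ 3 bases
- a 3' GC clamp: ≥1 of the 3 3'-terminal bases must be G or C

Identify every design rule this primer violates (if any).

Fails: length, homopolymer run.

Base counts: A=10, T=3, G=9, C=2 (length 24).
length: length 24, outside 22–23 ✗
Tm: Tm = 64.9 + 41·(11 − 16.4)/24 = 55.7°C ✓
homopolymer run: longest run = 4, exceeds 3 ✗
GC clamp: 3' end TAG has 1 G/C ✓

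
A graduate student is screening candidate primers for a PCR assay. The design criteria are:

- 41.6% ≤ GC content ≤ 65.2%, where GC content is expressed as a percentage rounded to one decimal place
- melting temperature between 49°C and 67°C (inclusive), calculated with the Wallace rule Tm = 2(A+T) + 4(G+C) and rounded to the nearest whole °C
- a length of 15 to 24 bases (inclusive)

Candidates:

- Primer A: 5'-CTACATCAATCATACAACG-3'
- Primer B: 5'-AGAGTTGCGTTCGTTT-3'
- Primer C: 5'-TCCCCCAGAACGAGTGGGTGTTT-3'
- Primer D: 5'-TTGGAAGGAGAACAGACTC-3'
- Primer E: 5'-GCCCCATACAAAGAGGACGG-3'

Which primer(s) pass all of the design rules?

Primer A (19 nt, A=8 T=4 G=1 C=6): GC 7/19 = 36.8%, outside 41.6–65.2% ✗; Tm = 2·12 + 4·7 = 52°C ✓; length 19 ✓ — fails.
Primer B (16 nt, A=2 T=7 G=5 C=2): GC 7/16 = 43.8% ✓; Tm = 2·9 + 4·7 = 46°C, outside 49–67°C ✗; length 16 ✓ — fails.
Primer C (23 nt, A=4 T=6 G=7 C=6): GC 13/23 = 56.5% ✓; Tm = 2·10 + 4·13 = 72°C, outside 49–67°C ✗; length 23 ✓ — fails.
Primer D (19 nt, A=7 T=3 G=6 C=3): GC 9/19 = 47.4% ✓; Tm = 2·10 + 4·9 = 56°C ✓; length 19 ✓ — passes.
Primer E (20 nt, A=7 T=1 G=6 C=6): GC 12/20 = 60.0% ✓; Tm = 2·8 + 4·12 = 64°C ✓; length 20 ✓ — passes.

Primer D and Primer E.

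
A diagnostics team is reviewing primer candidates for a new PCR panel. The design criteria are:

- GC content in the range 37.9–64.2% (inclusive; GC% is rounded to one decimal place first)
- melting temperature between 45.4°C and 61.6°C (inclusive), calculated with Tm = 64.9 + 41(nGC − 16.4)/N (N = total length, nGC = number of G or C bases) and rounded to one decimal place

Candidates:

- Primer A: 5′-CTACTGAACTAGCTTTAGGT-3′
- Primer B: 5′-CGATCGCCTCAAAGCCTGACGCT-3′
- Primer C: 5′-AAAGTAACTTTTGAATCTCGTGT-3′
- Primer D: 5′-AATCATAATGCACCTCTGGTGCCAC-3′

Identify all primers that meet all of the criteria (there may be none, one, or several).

Primer A (20 nt, A=5 T=7 G=4 C=4): GC 8/20 = 40.0% ✓; Tm = 64.9 + 41·(8 − 16.4)/20 = 47.7°C ✓ — passes.
Primer B (23 nt, A=5 T=4 G=5 C=9): GC 14/23 = 60.9% ✓; Tm = 64.9 + 41·(14 − 16.4)/23 = 60.6°C ✓ — passes.
Primer C (23 nt, A=7 T=9 G=4 C=3): GC 7/23 = 30.4%, outside 37.9–64.2% ✗; Tm = 64.9 + 41·(7 − 16.4)/23 = 48.1°C ✓ — fails.
Primer D (25 nt, A=7 T=6 G=4 C=8): GC 12/25 = 48.0% ✓; Tm = 64.9 + 41·(12 − 16.4)/25 = 57.7°C ✓ — passes.

Primer A, Primer B and Primer D.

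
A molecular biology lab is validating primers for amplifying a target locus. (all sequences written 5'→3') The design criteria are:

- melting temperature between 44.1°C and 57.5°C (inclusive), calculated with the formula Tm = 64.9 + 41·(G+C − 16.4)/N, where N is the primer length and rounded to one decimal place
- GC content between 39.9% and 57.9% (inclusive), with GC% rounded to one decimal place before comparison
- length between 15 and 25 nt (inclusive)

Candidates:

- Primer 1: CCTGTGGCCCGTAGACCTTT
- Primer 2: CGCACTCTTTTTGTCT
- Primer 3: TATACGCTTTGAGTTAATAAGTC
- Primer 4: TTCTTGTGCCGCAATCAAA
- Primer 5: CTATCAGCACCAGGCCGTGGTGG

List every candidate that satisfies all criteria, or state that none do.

Primer 1 (20 nt, A=2 T=6 G=5 C=7): Tm = 64.9 + 41·(12 − 16.4)/20 = 55.9°C ✓; GC 12/20 = 60.0%, outside 39.9–57.9% ✗; length 20 ✓ — fails.
Primer 2 (16 nt, A=1 T=8 G=2 C=5): Tm = 64.9 + 41·(7 − 16.4)/16 = 40.8°C, outside 44.1–57.5°C ✗; GC 7/16 = 43.8% ✓; length 16 ✓ — fails.
Primer 3 (23 nt, A=7 T=9 G=4 C=3): Tm = 64.9 + 41·(7 − 16.4)/23 = 48.1°C ✓; GC 7/23 = 30.4%, outside 39.9–57.9% ✗; length 23 ✓ — fails.
Primer 4 (19 nt, A=5 T=6 G=3 C=5): Tm = 64.9 + 41·(8 − 16.4)/19 = 46.8°C ✓; GC 8/19 = 42.1% ✓; length 19 ✓ — passes.
Primer 5 (23 nt, A=4 T=4 G=8 C=7): Tm = 64.9 + 41·(15 − 16.4)/23 = 62.4°C, outside 44.1–57.5°C ✗; GC 15/23 = 65.2%, outside 39.9–57.9% ✗; length 23 ✓ — fails.

Primer 4 only.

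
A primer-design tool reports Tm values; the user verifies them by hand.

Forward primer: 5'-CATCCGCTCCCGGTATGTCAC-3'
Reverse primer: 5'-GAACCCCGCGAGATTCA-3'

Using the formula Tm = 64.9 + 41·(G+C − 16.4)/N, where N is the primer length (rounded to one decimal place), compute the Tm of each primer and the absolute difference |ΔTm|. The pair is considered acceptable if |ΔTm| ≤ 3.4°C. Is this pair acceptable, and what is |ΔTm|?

|ΔTm| = 8.8°C; the pair is not acceptable.

Forward: G+C = 13, N = 21 → Tm = 64.9 + 41·(13 − 16.4)/21 = 58.3°C.
Reverse: G+C = 10, N = 17 → Tm = 64.9 + 41·(10 − 16.4)/17 = 49.5°C.
|ΔTm| = |58.3 − 49.5| = 8.8°C, > 3.4°C.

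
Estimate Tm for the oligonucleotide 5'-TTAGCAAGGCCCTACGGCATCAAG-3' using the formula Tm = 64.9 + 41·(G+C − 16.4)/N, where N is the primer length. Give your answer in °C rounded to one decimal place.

Base counts: A=7, T=4, G=6, C=7; G+C = 13, N = 24.
Tm = 64.9 + 41·(13 − 16.4)/24 = 64.9 + -139.40/24 = 59.1°C.

59.1°C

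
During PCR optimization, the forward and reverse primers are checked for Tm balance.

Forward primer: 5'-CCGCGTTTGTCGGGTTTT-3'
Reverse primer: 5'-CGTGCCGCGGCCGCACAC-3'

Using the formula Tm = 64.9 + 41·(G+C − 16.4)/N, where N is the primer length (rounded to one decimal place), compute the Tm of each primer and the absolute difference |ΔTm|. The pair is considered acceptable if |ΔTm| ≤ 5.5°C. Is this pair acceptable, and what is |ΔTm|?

|ΔTm| = 11.4°C; the pair is not acceptable.

Forward: G+C = 10, N = 18 → Tm = 64.9 + 41·(10 − 16.4)/18 = 50.3°C.
Reverse: G+C = 15, N = 18 → Tm = 64.9 + 41·(15 − 16.4)/18 = 61.7°C.
|ΔTm| = |50.3 − 61.7| = 11.4°C, > 5.5°C.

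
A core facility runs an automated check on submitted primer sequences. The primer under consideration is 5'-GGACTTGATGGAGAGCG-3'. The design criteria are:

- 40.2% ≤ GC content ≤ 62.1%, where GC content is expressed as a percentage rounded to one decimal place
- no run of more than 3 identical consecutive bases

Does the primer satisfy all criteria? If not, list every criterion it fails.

Meets all criteria.

Base counts: A=4, T=3, G=8, C=2 (length 17).
GC content: GC 10/17 = 58.8% ✓
homopolymer run: longest run = 2 ✓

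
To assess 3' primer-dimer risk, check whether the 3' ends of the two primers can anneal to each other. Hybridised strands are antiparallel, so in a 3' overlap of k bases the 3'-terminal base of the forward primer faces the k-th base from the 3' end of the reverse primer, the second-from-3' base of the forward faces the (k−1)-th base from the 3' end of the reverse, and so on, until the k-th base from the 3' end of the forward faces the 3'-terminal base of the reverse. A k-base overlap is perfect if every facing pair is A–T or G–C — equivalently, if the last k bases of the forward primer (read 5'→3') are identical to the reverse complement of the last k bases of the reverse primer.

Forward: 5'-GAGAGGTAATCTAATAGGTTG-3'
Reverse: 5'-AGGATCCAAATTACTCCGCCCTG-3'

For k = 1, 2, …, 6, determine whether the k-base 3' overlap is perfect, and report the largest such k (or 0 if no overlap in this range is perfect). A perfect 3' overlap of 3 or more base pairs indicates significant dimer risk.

Longest perfect overlap: 0 complementary base pairs; below the dimer-risk threshold (threshold 3).

Last 6 bases (5'→3') — forward …AGGTTG, reverse …GCCCTG.
Reverse complement of the reverse primer's last 6 bases: CAGGGC; its first k bases are the reverse complement of the reverse primer's last k bases, so a perfect k-base overlap needs the forward primer's last k bases to equal them.
Comparing (forward last k vs required): k=1: G vs C ✗; k=2: TG vs CA ✗; k=3: TTG vs CAG ✗; k=4: GTTG vs CAGG ✗; k=5: GGTTG vs CAGGG ✗; k=6: AGGTTG vs CAGGGC ✗.
No overlap length from 1 to 6 is perfect, so the longest perfect 3' overlap is 0.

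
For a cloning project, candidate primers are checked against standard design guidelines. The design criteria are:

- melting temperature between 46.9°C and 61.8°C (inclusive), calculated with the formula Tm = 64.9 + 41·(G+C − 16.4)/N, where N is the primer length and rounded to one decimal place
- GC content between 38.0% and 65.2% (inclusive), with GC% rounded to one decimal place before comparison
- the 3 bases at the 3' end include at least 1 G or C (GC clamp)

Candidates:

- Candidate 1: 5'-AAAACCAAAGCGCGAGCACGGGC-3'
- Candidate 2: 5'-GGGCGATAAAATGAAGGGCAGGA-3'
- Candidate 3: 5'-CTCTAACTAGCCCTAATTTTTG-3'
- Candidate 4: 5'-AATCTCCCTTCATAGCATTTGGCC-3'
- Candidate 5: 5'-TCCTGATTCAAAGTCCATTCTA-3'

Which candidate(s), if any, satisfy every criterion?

Candidate 1, Candidate 2 and Candidate 4.

Candidate 1 (23 nt, A=9 T=0 G=7 C=7): Tm = 64.9 + 41·(14 − 16.4)/23 = 60.6°C ✓; GC 14/23 = 60.9% ✓; 3' end GGC has 3 G/C ✓ — passes.
Candidate 2 (23 nt, A=9 T=2 G=10 C=2): Tm = 64.9 + 41·(12 − 16.4)/23 = 57.1°C ✓; GC 12/23 = 52.2% ✓; 3' end GGA has 2 G/C ✓ — passes.
Candidate 3 (22 nt, A=5 T=9 G=2 C=6): Tm = 64.9 + 41·(8 − 16.4)/22 = 49.2°C ✓; GC 8/22 = 36.4%, outside 38.0–65.2% ✗; 3' end TTG has 1 G/C ✓ — fails.
Candidate 4 (24 nt, A=5 T=8 G=3 C=8): Tm = 64.9 + 41·(11 − 16.4)/24 = 55.7°C ✓; GC 11/24 = 45.8% ✓; 3' end GCC has 3 G/C ✓ — passes.
Candidate 5 (22 nt, A=6 T=8 G=2 C=6): Tm = 64.9 + 41·(8 − 16.4)/22 = 49.2°C ✓; GC 8/22 = 36.4%, outside 38.0–65.2% ✗; 3' end CTA has 1 G/C ✓ — fails.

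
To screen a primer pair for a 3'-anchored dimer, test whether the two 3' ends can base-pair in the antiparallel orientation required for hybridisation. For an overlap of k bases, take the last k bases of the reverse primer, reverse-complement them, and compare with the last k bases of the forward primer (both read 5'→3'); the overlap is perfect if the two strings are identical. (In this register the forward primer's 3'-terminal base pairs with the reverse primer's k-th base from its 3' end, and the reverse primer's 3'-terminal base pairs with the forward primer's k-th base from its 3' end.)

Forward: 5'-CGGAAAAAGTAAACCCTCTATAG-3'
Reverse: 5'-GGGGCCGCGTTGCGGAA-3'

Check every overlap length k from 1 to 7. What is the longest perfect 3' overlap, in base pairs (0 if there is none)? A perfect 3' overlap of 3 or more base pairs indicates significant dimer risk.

Last 7 bases (5'→3') — forward …TCTATAG, reverse …TGCGGAA.
Reverse complement of the reverse primer's last 7 bases: TTCCGCA; its first k bases are the reverse complement of the reverse primer's last k bases, so a perfect k-base overlap needs the forward primer's last k bases to equal them.
Comparing (forward last k vs required): k=1: G vs T ✗; k=2: AG vs TT ✗; k=3: TAG vs TTC ✗; k=4: ATAG vs TTCC ✗; k=5: TATAG vs TTCCG ✗; k=6: CTATAG vs TTCCGC ✗; k=7: TCTATAG vs TTCCGCA ✗.
No overlap length from 1 to 7 is perfect, so the longest perfect 3' overlap is 0.

Longest perfect overlap: 0 complementary base pairs; below the dimer-risk threshold (threshold 3).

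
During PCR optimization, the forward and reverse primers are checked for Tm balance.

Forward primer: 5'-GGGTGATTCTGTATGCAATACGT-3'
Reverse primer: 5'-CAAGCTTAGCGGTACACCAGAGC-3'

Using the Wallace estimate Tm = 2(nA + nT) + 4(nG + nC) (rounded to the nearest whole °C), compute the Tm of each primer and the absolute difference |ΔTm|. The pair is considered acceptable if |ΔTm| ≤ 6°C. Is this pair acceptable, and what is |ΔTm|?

|ΔTm| = 6°C; the pair is acceptable.

Forward: A=5 T=8 G=7 C=3 → Tm = 2·13 + 4·10 = 66°C.
Reverse: A=7 T=3 G=6 C=7 → Tm = 2·10 + 4·13 = 72°C.
|ΔTm| = |66 − 72| = 6°C, ≤ 6°C.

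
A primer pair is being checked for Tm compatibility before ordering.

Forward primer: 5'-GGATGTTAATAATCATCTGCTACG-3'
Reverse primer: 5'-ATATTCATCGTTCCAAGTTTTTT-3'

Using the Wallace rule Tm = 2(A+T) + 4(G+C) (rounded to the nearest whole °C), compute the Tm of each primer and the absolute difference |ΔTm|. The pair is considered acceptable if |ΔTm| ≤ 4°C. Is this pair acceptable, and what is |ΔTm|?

|ΔTm| = 8°C; the pair is not acceptable.

Forward: A=7 T=8 G=5 C=4 → Tm = 2·15 + 4·9 = 66°C.
Reverse: A=5 T=12 G=2 C=4 → Tm = 2·17 + 4·6 = 58°C.
|ΔTm| = |66 − 58| = 8°C, > 4°C.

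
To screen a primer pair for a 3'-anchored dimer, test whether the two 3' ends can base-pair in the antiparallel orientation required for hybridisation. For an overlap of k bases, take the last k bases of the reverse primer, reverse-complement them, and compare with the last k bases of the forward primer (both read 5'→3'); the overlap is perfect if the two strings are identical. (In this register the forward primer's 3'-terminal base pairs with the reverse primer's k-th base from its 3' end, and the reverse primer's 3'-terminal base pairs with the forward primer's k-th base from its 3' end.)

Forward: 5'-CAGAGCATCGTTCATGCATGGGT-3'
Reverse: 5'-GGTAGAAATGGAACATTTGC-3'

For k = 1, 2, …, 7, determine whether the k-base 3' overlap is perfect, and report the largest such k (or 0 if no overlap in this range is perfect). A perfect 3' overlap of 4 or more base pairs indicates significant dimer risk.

Last 7 bases (5'→3') — forward …CATGGGT, reverse …CATTTGC.
Reverse complement of the reverse primer's last 7 bases: GCAAATG; its first k bases are the reverse complement of the reverse primer's last k bases, so a perfect k-base overlap needs the forward primer's last k bases to equal them.
Comparing (forward last k vs required): k=1: T vs G ✗; k=2: GT vs GC ✗; k=3: GGT vs GCA ✗; k=4: GGGT vs GCAA ✗; k=5: TGGGT vs GCAAA ✗; k=6: ATGGGT vs GCAAAT ✗; k=7: CATGGGT vs GCAAATG ✗.
No overlap length from 1 to 7 is perfect, so the longest perfect 3' overlap is 0.

Longest perfect overlap: 0 complementary base pairs; below the dimer-risk threshold (threshold 4).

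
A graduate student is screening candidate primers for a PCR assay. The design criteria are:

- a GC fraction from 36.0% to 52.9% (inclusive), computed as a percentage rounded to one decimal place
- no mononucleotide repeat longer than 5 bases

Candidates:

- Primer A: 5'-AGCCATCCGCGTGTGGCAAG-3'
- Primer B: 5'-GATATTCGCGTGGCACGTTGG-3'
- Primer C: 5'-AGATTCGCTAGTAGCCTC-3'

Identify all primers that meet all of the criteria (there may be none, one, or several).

Primer C only.

Primer A (20 nt, A=4 T=3 G=7 C=6): GC 13/20 = 65.0%, outside 36.0–52.9% ✗; longest run = 2 ✓ — fails.
Primer B (21 nt, A=3 T=6 G=8 C=4): GC 12/21 = 57.1%, outside 36.0–52.9% ✗; longest run = 2 ✓ — fails.
Primer C (18 nt, A=4 T=5 G=4 C=5): GC 9/18 = 50.0% ✓; longest run = 2 ✓ — passes.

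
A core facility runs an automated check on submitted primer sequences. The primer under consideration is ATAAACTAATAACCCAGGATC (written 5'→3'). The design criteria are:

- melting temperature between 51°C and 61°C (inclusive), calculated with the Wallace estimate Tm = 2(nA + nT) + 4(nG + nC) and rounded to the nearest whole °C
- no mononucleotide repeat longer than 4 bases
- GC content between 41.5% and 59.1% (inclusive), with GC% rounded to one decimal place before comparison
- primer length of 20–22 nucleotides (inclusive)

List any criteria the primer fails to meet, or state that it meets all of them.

Fails: GC content.

Base counts: A=10, T=4, G=2, C=5 (length 21).
Tm: Tm = 2·14 + 4·7 = 56°C ✓
homopolymer run: longest run = 3 ✓
GC content: GC 7/21 = 33.3%, outside 41.5–59.1% ✗
length: length 21 ✓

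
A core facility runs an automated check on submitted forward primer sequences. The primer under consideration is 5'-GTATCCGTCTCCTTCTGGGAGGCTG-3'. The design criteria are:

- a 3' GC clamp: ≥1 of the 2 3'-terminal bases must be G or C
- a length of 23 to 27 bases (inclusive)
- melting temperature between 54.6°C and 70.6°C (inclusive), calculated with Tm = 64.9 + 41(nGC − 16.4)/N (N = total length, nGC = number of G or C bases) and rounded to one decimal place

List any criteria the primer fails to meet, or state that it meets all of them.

Base counts: A=2, T=8, G=8, C=7 (length 25).
GC clamp: 3' end TG has 1 G/C ✓
length: length 25 ✓
Tm: Tm = 64.9 + 41·(15 − 16.4)/25 = 62.6°C ✓

Meets all criteria.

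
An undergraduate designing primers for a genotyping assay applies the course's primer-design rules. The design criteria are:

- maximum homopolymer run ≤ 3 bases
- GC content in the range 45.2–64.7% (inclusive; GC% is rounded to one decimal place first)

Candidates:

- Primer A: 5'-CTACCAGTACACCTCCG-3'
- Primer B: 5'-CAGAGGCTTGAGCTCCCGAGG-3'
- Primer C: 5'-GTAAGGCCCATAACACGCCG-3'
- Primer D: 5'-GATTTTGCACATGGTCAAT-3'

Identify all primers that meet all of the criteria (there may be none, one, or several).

Primer A and Primer C.

Primer A (17 nt, A=4 T=3 G=2 C=8): longest run = 2 ✓; GC 10/17 = 58.8% ✓ — passes.
Primer B (21 nt, A=4 T=3 G=8 C=6): longest run = 3 ✓; GC 14/21 = 66.7%, outside 45.2–64.7% ✗ — fails.
Primer C (20 nt, A=6 T=2 G=5 C=7): longest run = 3 ✓; GC 12/20 = 60.0% ✓ — passes.
Primer D (19 nt, A=5 T=7 G=4 C=3): longest run = 4, exceeds 3 ✗; GC 7/19 = 36.8%, outside 45.2–64.7% ✗ — fails.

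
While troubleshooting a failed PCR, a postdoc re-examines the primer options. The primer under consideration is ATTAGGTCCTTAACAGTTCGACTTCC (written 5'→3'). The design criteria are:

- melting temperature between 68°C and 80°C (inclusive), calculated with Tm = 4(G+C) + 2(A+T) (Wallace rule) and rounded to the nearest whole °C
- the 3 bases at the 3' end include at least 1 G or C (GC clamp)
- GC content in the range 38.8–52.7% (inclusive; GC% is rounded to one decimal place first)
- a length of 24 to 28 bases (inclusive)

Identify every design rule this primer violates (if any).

Meets all criteria.

Base counts: A=6, T=9, G=4, C=7 (length 26).
Tm: Tm = 2·15 + 4·11 = 74°C ✓
GC clamp: 3' end TCC has 2 G/C ✓
GC content: GC 11/26 = 42.3% ✓
length: length 26 ✓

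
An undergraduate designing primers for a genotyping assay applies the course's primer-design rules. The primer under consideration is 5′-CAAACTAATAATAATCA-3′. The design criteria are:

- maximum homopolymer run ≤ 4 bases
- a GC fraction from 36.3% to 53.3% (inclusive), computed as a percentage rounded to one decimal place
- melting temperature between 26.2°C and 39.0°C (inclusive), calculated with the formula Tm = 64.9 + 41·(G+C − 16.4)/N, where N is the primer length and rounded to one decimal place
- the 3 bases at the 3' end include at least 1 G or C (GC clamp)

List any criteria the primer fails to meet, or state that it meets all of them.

Base counts: A=10, T=4, G=0, C=3 (length 17).
homopolymer run: longest run = 3 ✓
GC content: GC 3/17 = 17.6%, outside 36.3–53.3% ✗
Tm: Tm = 64.9 + 41·(3 − 16.4)/17 = 32.6°C ✓
GC clamp: 3' end TCA has 1 G/C ✓

Fails: GC content.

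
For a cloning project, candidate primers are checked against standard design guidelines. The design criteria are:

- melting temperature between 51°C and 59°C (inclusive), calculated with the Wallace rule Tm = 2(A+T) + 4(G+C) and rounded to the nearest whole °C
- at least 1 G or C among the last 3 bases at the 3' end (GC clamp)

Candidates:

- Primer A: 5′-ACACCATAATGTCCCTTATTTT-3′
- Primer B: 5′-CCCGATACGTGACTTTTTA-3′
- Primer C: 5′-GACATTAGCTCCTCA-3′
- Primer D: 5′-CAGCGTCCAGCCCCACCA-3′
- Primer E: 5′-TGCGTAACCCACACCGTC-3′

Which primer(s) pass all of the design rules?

Primer A (22 nt, A=6 T=9 G=1 C=6): Tm = 2·15 + 4·7 = 58°C ✓; 3' end TTT has 0 G/C, need ≥1 ✗ — fails.
Primer B (19 nt, A=4 T=7 G=3 C=5): Tm = 2·11 + 4·8 = 54°C ✓; 3' end TTA has 0 G/C, need ≥1 ✗ — fails.
Primer C (15 nt, A=4 T=4 G=2 C=5): Tm = 2·8 + 4·7 = 44°C, outside 51–59°C ✗; 3' end TCA has 1 G/C ✓ — fails.
Primer D (18 nt, A=4 T=1 G=3 C=10): Tm = 2·5 + 4·13 = 62°C, outside 51–59°C ✗; 3' end CCA has 2 G/C ✓ — fails.
Primer E (18 nt, A=4 T=3 G=3 C=8): Tm = 2·7 + 4·11 = 58°C ✓; 3' end GTC has 2 G/C ✓ — passes.

Primer E only.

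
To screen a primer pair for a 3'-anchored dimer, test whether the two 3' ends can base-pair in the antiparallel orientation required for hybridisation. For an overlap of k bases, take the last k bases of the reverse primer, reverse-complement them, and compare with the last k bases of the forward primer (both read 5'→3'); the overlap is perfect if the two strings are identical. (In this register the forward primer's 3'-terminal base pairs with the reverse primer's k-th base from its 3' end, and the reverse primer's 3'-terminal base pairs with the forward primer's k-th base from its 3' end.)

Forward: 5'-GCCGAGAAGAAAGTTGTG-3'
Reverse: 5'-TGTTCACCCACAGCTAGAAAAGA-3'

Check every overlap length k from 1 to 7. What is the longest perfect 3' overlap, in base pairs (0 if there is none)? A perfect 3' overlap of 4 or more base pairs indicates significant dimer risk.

Longest perfect overlap: 0 complementary base pairs; below the dimer-risk threshold (threshold 4).

Last 7 bases (5'→3') — forward …AGTTGTG, reverse …GAAAAGA.
Reverse complement of the reverse primer's last 7 bases: TCTTTTC; its first k bases are the reverse complement of the reverse primer's last k bases, so a perfect k-base overlap needs the forward primer's last k bases to equal them.
Comparing (forward last k vs required): k=1: G vs T ✗; k=2: TG vs TC ✗; k=3: GTG vs TCT ✗; k=4: TGTG vs TCTT ✗; k=5: TTGTG vs TCTTT ✗; k=6: GTTGTG vs TCTTTT ✗; k=7: AGTTGTG vs TCTTTTC ✗.
No overlap length from 1 to 7 is perfect, so the longest perfect 3' overlap is 0.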